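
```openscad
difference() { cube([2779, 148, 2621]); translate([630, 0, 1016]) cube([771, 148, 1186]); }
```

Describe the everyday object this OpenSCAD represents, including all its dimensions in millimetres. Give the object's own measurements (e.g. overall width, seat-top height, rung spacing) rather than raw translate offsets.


A wall 2779 mm long (x), 148 mm thick (y), 2621 mm tall, with a rectangular window opening cut through it. The opening is 771 mm wide and 1186 mm tall; its sill is at z = 1016 mm and its near (−x) edge is 630 mm from the wall's −x end. The opening passes through the full wall thickness.


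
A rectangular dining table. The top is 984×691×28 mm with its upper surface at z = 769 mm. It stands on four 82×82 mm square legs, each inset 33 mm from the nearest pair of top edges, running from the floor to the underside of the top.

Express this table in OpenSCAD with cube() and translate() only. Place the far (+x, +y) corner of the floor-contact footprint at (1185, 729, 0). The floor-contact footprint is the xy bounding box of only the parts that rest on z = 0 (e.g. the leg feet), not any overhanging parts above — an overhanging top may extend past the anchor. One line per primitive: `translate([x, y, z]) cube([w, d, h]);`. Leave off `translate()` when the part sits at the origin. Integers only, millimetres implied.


// leg_h = 769 - 28 = 741
translate([234, 71, 741]) cube([984, 691, 28]);
translate([267, 104, 0]) cube([82, 82, 741]);
translate([1103, 104, 0]) cube([82, 82, 741]);
translate([267, 647, 0]) cube([82, 82, 741]);
translate([1103, 647, 0]) cube([82, 82, 741]);


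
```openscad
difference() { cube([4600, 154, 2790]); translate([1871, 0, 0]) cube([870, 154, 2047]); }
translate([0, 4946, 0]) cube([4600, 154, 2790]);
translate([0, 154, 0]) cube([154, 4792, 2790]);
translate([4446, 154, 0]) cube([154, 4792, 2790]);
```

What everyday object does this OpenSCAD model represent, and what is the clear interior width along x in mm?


A single room. The interior width is 4292 mm.

Four walls enclosing a rectangle with a door in the front wall — a room. Outside width 4600 minus two 154 mm walls gives 4292 mm.


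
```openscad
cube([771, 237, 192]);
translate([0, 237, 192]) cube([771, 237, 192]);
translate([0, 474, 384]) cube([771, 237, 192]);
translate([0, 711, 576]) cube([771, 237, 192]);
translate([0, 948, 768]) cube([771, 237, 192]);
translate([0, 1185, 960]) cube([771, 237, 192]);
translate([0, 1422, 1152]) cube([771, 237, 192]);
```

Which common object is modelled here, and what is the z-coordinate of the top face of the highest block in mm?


A staircase. The total rise is 1344 mm.

7 identical blocks, each offset up and back from the previous — a staircase. Each step is 192 mm tall and there are 7 of them, so the total rise is 7 × 192 = 1344 mm.


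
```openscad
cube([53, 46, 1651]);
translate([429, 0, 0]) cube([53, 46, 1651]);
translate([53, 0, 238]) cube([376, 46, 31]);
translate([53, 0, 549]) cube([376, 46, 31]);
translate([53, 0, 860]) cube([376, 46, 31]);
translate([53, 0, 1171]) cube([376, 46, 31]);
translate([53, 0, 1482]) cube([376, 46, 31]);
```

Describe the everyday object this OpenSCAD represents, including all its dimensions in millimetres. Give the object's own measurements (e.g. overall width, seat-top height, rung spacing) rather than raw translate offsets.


A straight ladder. Two 53×46 mm vertical rails, 1651 mm tall, stand 482 mm apart (outside-to-outside) with their front faces coplanar on the −y side. 5 rungs, each 46 mm deep and 31 mm tall, span between the inner faces of the rails, front faces flush with the rails. The lowest rung's underside is at z = 238 mm and rungs are spaced 311 mm apart (underside to underside).


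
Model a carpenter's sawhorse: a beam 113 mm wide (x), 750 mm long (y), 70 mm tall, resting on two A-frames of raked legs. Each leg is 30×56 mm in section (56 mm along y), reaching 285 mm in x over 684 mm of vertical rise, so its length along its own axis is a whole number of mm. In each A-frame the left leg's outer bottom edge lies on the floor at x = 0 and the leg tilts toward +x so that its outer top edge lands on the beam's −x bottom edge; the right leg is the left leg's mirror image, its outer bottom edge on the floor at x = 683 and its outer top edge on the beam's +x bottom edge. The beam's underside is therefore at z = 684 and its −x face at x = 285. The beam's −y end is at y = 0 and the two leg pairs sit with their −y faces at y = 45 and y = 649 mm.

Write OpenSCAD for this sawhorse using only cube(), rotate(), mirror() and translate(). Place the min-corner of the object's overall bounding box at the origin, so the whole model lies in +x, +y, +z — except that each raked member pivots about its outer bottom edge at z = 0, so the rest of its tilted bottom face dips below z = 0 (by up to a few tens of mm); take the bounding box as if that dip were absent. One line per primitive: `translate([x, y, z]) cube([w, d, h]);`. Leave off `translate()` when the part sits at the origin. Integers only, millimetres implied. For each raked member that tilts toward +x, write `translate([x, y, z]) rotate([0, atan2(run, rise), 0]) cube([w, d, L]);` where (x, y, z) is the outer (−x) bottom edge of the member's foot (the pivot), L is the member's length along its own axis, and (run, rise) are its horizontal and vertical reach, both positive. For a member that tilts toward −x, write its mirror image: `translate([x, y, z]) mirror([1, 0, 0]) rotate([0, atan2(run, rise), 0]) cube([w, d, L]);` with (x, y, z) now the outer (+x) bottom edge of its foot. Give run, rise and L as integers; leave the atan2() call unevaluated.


// leg length = √(285² + 684²) = 741
// right-leg outer foot x = 2·285 + 113 = 683
// beam min-corner = (285, 0, 684)
translate([285, 0, 684]) cube([113, 750, 70]);
translate([0, 45, 0]) rotate([0, atan2(285, 684), 0]) cube([30, 56, 741]);
translate([683, 45, 0]) mirror([1, 0, 0]) rotate([0, atan2(285, 684), 0]) cube([30, 56, 741]);
translate([0, 649, 0]) rotate([0, atan2(285, 684), 0]) cube([30, 56, 741]);
translate([683, 649, 0]) mirror([1, 0, 0]) rotate([0, atan2(285, 684), 0]) cube([30, 56, 741]);


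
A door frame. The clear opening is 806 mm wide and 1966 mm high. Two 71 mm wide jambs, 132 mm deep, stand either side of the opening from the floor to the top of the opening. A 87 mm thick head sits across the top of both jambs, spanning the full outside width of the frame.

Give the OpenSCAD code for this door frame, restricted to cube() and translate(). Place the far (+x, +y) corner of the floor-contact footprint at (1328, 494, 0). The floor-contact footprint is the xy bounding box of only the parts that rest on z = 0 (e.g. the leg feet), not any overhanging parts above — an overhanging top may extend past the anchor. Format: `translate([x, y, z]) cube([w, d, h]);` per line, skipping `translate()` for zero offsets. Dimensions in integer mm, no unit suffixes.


translate([380, 362, 0]) cube([71, 132, 1966]);
translate([1257, 362, 0]) cube([71, 132, 1966]);
translate([380, 362, 1966]) cube([948, 132, 87]);


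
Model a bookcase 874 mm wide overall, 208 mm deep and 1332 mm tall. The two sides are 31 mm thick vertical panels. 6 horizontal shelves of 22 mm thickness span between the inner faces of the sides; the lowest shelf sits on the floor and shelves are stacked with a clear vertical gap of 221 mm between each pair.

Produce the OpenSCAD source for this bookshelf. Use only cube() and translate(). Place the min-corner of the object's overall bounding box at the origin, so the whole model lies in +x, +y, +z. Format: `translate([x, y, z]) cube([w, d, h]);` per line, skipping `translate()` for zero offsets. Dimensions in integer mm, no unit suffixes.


cube([31, 208, 1332]);
translate([843, 0, 0]) cube([31, 208, 1332]);
translate([31, 0, 0]) cube([812, 208, 22]);
translate([31, 0, 243]) cube([812, 208, 22]);
translate([31, 0, 486]) cube([812, 208, 22]);
translate([31, 0, 729]) cube([812, 208, 22]);
translate([31, 0, 972]) cube([812, 208, 22]);
translate([31, 0, 1215]) cube([812, 208, 22]);


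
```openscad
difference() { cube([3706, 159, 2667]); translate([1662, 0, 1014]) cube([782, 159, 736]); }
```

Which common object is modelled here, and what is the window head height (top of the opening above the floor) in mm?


A wall with a window opening. The window head height is 1750 mm.

A wall with a rectangular opening subtracted — a window. Sill at z = 1014, opening 736 mm tall, so the head is at 1014 + 736 = 1750 mm.


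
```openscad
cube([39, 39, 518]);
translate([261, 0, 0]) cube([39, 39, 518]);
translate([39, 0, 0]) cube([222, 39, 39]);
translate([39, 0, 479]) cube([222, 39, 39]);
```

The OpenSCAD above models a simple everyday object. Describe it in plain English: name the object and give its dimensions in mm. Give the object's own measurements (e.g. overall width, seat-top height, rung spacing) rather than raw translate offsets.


A rectangular picture frame lying in the x–z plane (depth along y). The opening is 222 mm wide (x) by 440 mm tall (z), surrounded by a border 39 mm wide on all four sides. The frame is 39 mm deep and is made of two full-height vertical stiles with two horizontal rails fitted between them.


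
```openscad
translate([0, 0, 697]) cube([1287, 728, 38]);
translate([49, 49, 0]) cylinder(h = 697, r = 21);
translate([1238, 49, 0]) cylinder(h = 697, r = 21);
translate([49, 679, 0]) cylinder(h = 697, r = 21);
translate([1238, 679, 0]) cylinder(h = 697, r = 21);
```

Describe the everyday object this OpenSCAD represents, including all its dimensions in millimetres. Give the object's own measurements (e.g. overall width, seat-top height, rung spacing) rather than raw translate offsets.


A rectangular dining table. The top is 1287×728×38 mm with its upper surface at z = 735 mm. It stands on four round legs of 42 mm diameter, each leg's bounding box inset 28 mm from the nearest pair of top edges, running from the floor to the underside of the top.


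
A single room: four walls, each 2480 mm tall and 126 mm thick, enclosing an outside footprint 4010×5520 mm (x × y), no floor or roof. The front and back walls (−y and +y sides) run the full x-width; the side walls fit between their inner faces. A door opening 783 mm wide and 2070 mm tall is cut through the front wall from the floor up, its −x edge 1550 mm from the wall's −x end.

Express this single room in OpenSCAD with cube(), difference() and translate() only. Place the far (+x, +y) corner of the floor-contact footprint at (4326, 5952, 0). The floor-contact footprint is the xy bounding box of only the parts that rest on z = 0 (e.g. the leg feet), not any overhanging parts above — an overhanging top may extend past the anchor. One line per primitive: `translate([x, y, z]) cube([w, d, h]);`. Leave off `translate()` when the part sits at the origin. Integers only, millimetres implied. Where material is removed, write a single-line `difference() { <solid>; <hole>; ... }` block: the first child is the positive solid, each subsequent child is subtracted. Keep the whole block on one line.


difference() { translate([316, 432, 0]) cube([4010, 126, 2480]); translate([1866, 432, 0]) cube([783, 126, 2070]); }
translate([316, 5826, 0]) cube([4010, 126, 2480]);
translate([316, 558, 0]) cube([126, 5268, 2480]);
translate([4200, 558, 0]) cube([126, 5268, 2480]);


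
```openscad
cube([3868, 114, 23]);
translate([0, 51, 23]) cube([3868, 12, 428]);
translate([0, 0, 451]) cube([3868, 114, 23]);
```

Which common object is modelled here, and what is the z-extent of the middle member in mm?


An I-beam. The web height is 428 mm.

Two wide flanges with a thin centred web — an I-beam. Overall 474 mm minus two 23 mm flanges gives a web of 474 − 2·23 = 428 mm.


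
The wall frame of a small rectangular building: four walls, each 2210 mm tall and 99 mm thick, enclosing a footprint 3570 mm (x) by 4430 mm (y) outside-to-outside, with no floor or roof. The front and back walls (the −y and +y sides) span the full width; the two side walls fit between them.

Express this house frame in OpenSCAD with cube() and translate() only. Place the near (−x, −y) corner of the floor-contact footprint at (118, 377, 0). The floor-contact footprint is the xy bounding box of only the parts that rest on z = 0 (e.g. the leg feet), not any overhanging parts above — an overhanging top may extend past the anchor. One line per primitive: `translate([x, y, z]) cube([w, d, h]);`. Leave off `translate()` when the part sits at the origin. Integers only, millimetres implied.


translate([118, 377, 0]) cube([3570, 99, 2210]);
translate([118, 4708, 0]) cube([3570, 99, 2210]);
translate([118, 476, 0]) cube([99, 4232, 2210]);
translate([3589, 476, 0]) cube([99, 4232, 2210]);


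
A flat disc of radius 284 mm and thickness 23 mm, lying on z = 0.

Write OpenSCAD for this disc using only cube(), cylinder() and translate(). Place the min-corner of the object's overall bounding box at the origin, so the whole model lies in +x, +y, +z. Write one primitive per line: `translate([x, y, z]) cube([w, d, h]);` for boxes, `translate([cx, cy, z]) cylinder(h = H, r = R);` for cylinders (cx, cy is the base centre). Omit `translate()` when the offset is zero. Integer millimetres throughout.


translate([284, 284, 0]) cylinder(h = 23, r = 284);


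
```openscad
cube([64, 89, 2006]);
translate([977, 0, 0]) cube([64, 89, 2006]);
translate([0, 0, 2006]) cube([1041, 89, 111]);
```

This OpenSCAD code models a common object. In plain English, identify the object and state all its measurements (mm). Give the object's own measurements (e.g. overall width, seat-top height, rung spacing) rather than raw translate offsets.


A door frame. The clear opening is 913 mm wide and 2006 mm high. Two 64 mm wide jambs, 89 mm deep, stand either side of the opening from the floor to the top of the opening. A 111 mm thick head sits across the top of both jambs, spanning the full outside width of the frame.


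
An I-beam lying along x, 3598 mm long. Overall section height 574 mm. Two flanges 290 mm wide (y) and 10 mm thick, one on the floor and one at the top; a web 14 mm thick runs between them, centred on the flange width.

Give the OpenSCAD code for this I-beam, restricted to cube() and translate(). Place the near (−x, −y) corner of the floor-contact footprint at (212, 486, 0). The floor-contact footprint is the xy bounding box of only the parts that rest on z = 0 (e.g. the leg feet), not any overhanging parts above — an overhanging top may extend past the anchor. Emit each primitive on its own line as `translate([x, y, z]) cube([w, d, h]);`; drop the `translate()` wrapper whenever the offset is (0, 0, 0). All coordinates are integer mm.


translate([212, 486, 0]) cube([3598, 290, 10]);
translate([212, 624, 10]) cube([3598, 14, 554]);
translate([212, 486, 564]) cube([3598, 290, 10]);


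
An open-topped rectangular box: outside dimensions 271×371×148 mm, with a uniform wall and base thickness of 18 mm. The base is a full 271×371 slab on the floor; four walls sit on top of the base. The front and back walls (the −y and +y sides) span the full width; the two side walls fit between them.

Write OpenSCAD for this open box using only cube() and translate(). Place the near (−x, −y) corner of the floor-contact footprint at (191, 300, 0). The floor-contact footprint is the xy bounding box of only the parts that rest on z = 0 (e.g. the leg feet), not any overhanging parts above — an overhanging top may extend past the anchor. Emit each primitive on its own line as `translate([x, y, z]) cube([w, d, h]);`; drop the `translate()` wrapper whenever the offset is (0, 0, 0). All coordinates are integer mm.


translate([191, 300, 0]) cube([271, 371, 18]);
translate([191, 300, 18]) cube([271, 18, 130]);
translate([191, 653, 18]) cube([271, 18, 130]);
translate([191, 318, 18]) cube([18, 335, 130]);
translate([444, 318, 18]) cube([18, 335, 130]);


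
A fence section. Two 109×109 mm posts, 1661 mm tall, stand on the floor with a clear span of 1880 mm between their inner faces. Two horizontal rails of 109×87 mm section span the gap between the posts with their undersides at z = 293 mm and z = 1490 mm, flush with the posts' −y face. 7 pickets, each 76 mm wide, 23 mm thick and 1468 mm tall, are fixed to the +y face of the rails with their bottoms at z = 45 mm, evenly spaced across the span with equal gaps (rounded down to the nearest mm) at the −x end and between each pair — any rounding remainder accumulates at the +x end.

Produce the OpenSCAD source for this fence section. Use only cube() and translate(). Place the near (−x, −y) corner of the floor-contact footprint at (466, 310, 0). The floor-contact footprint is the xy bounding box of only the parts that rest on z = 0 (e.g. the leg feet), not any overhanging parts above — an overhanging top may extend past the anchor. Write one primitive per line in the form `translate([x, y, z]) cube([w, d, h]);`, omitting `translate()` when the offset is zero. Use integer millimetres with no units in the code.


translate([466, 310, 0]) cube([109, 109, 1661]);
translate([2455, 310, 0]) cube([109, 109, 1661]);
translate([575, 310, 293]) cube([1880, 109, 87]);
translate([575, 310, 1490]) cube([1880, 109, 87]);
translate([743, 419, 45]) cube([76, 23, 1468]);
translate([987, 419, 45]) cube([76, 23, 1468]);
translate([1231, 419, 45]) cube([76, 23, 1468]);
translate([1475, 419, 45]) cube([76, 23, 1468]);
translate([1719, 419, 45]) cube([76, 23, 1468]);
translate([1963, 419, 45]) cube([76, 23, 1468]);
translate([2207, 419, 45]) cube([76, 23, 1468]);


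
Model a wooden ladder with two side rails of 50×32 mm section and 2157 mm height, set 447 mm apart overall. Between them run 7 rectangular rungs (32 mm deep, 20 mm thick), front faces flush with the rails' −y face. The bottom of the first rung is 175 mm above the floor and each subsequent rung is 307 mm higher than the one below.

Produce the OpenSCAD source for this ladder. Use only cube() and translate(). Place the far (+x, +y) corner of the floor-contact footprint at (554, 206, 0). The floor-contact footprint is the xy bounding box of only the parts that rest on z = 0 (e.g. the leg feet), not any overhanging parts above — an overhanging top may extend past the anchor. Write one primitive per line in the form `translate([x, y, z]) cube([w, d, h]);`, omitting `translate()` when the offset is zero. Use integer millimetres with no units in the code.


translate([107, 174, 0]) cube([50, 32, 2157]);
translate([504, 174, 0]) cube([50, 32, 2157]);
translate([157, 174, 175]) cube([347, 32, 20]);
translate([157, 174, 482]) cube([347, 32, 20]);
translate([157, 174, 789]) cube([347, 32, 20]);
translate([157, 174, 1096]) cube([347, 32, 20]);
translate([157, 174, 1403]) cube([347, 32, 20]);
translate([157, 174, 1710]) cube([347, 32, 20]);
translate([157, 174, 2017]) cube([347, 32, 20]);


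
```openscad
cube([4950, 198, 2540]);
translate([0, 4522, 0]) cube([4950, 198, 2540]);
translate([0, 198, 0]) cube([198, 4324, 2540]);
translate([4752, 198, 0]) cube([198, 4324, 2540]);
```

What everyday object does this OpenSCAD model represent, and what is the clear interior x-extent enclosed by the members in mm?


A house (or room) frame. The interior width is 4554 mm.

Four 2540 mm walls enclosing a rectangle with no floor or roof — a room or house frame. Outside width is 4950 mm and wall thickness is 198 mm, so the interior width is 4950 − 2 × 198 = 4554 mm.


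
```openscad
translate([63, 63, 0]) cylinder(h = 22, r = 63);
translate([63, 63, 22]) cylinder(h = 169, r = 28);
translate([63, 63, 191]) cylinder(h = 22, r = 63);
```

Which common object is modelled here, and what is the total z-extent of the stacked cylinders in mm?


A spool. The overall height is 213 mm.

Three coaxial cylinders, large–small–large — a spool. Two 22 mm flanges and a 169 mm core give 22 + 169 + 22 = 213 mm.


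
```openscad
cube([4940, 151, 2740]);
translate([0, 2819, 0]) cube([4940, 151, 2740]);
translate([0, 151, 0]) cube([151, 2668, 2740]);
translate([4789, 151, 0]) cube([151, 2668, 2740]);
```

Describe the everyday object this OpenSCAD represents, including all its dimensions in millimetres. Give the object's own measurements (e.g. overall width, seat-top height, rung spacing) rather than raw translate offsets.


The wall frame of a small rectangular building: four walls, each 2740 mm tall and 151 mm thick, enclosing a footprint 4940 mm (x) by 2970 mm (y) outside-to-outside, with no floor or roof. The front and back walls (the −y and +y sides) span the full width; the two side walls fit between them.


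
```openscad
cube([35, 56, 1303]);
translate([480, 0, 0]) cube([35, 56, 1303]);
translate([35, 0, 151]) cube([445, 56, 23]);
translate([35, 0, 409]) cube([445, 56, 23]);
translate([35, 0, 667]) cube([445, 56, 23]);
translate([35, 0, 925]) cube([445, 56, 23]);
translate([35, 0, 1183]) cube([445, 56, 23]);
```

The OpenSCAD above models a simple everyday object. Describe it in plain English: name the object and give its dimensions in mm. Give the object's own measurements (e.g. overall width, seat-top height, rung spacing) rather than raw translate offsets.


A straight ladder. Two 35×56 mm vertical rails, 1303 mm tall, stand 515 mm apart (outside-to-outside) with their front faces coplanar on the −y side. 5 rungs, each 56 mm deep and 23 mm tall, span between the inner faces of the rails, front faces flush with the rails. The lowest rung's underside is at z = 151 mm and rungs are spaced 258 mm apart (underside to underside).


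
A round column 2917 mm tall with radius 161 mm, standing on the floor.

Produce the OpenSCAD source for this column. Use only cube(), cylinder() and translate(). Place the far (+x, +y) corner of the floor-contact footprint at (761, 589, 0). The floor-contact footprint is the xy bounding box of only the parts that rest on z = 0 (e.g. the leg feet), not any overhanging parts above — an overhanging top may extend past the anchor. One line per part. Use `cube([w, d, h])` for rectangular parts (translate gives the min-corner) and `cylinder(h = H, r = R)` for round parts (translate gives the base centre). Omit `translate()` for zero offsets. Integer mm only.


translate([600, 428, 0]) cylinder(h = 2917, r = 161);


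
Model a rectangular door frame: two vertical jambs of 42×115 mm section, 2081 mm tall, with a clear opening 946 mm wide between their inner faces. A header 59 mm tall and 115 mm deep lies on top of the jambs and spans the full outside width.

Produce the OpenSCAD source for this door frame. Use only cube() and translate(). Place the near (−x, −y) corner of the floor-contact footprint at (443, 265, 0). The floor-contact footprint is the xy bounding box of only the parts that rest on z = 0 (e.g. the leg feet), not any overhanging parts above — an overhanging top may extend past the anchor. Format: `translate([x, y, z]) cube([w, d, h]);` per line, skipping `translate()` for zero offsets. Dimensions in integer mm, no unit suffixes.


translate([443, 265, 0]) cube([42, 115, 2081]);
translate([1431, 265, 0]) cube([42, 115, 2081]);
translate([443, 265, 2081]) cube([1030, 115, 59]);


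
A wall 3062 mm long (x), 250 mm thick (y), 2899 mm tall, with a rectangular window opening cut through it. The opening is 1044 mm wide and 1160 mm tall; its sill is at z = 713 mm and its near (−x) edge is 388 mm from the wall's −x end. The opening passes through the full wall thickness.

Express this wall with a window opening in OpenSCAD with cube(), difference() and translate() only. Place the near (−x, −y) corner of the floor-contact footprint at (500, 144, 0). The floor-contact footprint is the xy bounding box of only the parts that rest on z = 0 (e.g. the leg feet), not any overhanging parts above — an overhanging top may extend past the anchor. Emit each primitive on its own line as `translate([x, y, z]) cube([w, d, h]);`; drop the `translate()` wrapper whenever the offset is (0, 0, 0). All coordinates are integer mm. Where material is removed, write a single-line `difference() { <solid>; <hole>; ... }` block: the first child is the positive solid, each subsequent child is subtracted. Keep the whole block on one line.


difference() { translate([500, 144, 0]) cube([3062, 250, 2899]); translate([888, 144, 713]) cube([1044, 250, 1160]); }


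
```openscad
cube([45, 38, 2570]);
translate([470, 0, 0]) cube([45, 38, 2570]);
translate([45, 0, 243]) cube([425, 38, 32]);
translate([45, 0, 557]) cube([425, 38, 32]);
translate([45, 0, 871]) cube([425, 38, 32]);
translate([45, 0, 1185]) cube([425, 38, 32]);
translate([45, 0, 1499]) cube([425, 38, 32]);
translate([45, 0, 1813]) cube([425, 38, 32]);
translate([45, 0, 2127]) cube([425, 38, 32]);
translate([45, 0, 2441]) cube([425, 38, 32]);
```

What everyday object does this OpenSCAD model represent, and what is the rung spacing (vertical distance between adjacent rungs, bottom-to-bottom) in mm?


A ladder. The rung spacing is 314 mm.

Two tall 45×38 posts with 8 short bars between them — a ladder. Adjacent rungs sit at z = 243 and z = 557, so the spacing is 557 − 243 = 314 mm.


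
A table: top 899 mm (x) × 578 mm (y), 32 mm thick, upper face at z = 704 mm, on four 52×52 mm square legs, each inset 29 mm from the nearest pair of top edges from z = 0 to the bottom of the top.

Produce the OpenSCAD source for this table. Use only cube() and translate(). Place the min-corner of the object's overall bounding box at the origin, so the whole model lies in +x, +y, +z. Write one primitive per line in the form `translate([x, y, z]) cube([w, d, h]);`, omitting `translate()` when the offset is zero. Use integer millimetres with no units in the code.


// leg_h = 704 - 32 = 672
translate([0, 0, 672]) cube([899, 578, 32]);
translate([29, 29, 0]) cube([52, 52, 672]);
translate([818, 29, 0]) cube([52, 52, 672]);
translate([29, 497, 0]) cube([52, 52, 672]);
translate([818, 497, 0]) cube([52, 52, 672]);


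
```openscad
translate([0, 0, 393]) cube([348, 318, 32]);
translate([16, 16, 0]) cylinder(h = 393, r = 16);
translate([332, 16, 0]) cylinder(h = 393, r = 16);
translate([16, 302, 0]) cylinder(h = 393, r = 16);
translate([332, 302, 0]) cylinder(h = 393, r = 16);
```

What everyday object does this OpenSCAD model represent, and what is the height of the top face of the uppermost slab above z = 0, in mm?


A stool. The seat height is 425 mm.

A 348×318×32 slab at z = 393 on four corner cylinders — a stool. The seat top is 393 + 32 = 425 mm.


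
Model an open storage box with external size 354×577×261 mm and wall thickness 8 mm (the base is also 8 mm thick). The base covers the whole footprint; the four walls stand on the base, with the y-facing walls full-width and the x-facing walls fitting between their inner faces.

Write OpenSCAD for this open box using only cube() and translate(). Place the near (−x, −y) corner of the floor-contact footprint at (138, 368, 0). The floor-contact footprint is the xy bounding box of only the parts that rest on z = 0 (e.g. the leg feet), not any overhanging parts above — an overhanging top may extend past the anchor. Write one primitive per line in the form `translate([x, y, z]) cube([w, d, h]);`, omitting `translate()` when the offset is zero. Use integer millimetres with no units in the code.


translate([138, 368, 0]) cube([354, 577, 8]);
translate([138, 368, 8]) cube([354, 8, 253]);
translate([138, 937, 8]) cube([354, 8, 253]);
translate([138, 376, 8]) cube([8, 561, 253]);
translate([484, 376, 8]) cube([8, 561, 253]);


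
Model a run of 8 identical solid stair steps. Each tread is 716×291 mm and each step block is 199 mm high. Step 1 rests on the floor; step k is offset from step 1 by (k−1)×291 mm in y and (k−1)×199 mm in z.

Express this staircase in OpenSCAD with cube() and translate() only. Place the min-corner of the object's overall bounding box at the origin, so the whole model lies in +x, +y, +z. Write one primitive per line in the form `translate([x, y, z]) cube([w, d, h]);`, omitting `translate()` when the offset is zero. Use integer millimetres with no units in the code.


cube([716, 291, 199]);
translate([0, 291, 199]) cube([716, 291, 199]);
translate([0, 582, 398]) cube([716, 291, 199]);
translate([0, 873, 597]) cube([716, 291, 199]);
translate([0, 1164, 796]) cube([716, 291, 199]);
translate([0, 1455, 995]) cube([716, 291, 199]);
translate([0, 1746, 1194]) cube([716, 291, 199]);
translate([0, 2037, 1393]) cube([716, 291, 199]);


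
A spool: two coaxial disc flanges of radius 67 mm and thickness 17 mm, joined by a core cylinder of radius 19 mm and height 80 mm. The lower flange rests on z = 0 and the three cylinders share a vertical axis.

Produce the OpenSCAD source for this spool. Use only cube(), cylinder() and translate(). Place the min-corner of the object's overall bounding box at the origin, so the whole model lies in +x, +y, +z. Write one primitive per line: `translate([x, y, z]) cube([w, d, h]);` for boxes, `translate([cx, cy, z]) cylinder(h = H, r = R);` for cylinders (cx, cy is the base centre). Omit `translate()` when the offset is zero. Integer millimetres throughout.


translate([67, 67, 0]) cylinder(h = 17, r = 67);
translate([67, 67, 17]) cylinder(h = 80, r = 19);
translate([67, 67, 97]) cylinder(h = 17, r = 67);


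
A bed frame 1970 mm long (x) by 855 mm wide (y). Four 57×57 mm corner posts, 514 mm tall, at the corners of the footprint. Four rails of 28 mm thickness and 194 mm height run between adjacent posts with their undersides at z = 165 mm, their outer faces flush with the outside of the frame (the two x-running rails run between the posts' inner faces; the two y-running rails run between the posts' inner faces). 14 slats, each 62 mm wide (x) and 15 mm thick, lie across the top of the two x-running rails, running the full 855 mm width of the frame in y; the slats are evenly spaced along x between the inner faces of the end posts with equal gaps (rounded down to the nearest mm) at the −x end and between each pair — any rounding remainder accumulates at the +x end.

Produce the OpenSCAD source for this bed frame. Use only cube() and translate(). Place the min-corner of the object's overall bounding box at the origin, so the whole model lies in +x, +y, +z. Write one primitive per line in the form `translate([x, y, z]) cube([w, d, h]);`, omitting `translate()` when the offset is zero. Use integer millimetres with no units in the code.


cube([57, 57, 514]);
translate([0, 798, 0]) cube([57, 57, 514]);
translate([1913, 0, 0]) cube([57, 57, 514]);
translate([1913, 798, 0]) cube([57, 57, 514]);
translate([57, 0, 165]) cube([1856, 28, 194]);
translate([57, 827, 165]) cube([1856, 28, 194]);
translate([0, 57, 165]) cube([28, 741, 194]);
translate([1942, 57, 165]) cube([28, 741, 194]);
translate([122, 0, 359]) cube([62, 855, 15]);
translate([249, 0, 359]) cube([62, 855, 15]);
translate([376, 0, 359]) cube([62, 855, 15]);
translate([503, 0, 359]) cube([62, 855, 15]);
translate([630, 0, 359]) cube([62, 855, 15]);
translate([757, 0, 359]) cube([62, 855, 15]);
translate([884, 0, 359]) cube([62, 855, 15]);
translate([1011, 0, 359]) cube([62, 855, 15]);
translate([1138, 0, 359]) cube([62, 855, 15]);
translate([1265, 0, 359]) cube([62, 855, 15]);
translate([1392, 0, 359]) cube([62, 855, 15]);
translate([1519, 0, 359]) cube([62, 855, 15]);
translate([1646, 0, 359]) cube([62, 855, 15]);
translate([1773, 0, 359]) cube([62, 855, 15]);


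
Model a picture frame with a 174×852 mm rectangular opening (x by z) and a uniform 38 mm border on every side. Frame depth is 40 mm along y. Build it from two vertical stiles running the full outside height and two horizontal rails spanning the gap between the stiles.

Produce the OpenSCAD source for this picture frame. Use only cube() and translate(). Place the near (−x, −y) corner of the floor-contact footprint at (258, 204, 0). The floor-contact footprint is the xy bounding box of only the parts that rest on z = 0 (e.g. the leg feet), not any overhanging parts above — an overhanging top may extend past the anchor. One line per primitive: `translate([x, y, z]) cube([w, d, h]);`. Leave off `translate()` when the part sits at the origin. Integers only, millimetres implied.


translate([258, 204, 0]) cube([38, 40, 928]);
translate([470, 204, 0]) cube([38, 40, 928]);
translate([296, 204, 0]) cube([174, 40, 38]);
translate([296, 204, 890]) cube([174, 40, 38]);


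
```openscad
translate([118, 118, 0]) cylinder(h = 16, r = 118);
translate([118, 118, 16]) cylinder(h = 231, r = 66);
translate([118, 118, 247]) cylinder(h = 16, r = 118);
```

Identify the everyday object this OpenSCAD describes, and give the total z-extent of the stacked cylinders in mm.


A spool. The overall height is 263 mm.

Three coaxial cylinders, large–small–large — a spool. Two 16 mm flanges and a 231 mm core give 16 + 231 + 16 = 263 mm.


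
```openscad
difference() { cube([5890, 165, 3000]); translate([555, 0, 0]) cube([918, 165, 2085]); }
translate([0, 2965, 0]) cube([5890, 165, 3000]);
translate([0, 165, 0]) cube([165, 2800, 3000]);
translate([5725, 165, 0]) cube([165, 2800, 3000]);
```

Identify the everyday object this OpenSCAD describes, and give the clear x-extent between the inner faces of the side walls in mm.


A single room. The interior width is 5560 mm.

Four walls enclosing a rectangle with a door in the front wall — a room. Outside width 5890 minus two 165 mm walls gives 5560 mm.


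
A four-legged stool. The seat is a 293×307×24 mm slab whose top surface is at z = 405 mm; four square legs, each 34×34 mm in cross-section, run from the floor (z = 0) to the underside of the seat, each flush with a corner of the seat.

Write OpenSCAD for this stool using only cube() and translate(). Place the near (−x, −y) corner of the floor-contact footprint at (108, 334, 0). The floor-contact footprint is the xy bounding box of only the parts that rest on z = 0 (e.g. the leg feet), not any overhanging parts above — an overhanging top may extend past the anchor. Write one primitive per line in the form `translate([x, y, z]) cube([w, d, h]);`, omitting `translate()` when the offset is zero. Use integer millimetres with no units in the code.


translate([108, 334, 381]) cube([293, 307, 24]);
translate([108, 334, 0]) cube([34, 34, 381]);
translate([367, 334, 0]) cube([34, 34, 381]);
translate([108, 607, 0]) cube([34, 34, 381]);
translate([367, 607, 0]) cube([34, 34, 381]);


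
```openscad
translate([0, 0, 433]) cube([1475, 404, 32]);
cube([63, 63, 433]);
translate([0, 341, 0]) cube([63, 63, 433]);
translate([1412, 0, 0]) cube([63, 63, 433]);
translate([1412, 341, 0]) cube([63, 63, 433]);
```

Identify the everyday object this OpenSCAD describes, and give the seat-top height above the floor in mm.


A bench. The seat-top height is 465 mm.

A long slab on four corner posts — a bench. The slab sits at z = 433 with thickness 32, so the top is 433 + 32 = 465 mm.


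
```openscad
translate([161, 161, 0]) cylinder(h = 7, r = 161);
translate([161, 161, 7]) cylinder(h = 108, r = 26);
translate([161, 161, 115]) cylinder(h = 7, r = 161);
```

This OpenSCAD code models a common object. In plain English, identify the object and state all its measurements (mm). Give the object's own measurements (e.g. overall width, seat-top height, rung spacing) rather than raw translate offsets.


A spool: two coaxial disc flanges of radius 161 mm and thickness 7 mm, joined by a core cylinder of radius 26 mm and height 108 mm. The lower flange rests on z = 0 and the three cylinders share a vertical axis.


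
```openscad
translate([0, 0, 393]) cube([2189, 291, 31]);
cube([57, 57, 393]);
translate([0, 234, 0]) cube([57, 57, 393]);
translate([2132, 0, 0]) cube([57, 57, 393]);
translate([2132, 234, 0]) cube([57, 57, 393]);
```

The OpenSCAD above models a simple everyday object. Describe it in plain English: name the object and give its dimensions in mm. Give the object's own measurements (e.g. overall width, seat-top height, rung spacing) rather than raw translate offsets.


A long wooden bench with a 2189 mm (x) × 291 mm (y) seat, 31 mm thick, its top surface 424 mm above the floor. Four 57 mm square legs at the seat corners, flush with the edges, run from z = 0 to the seat underside.


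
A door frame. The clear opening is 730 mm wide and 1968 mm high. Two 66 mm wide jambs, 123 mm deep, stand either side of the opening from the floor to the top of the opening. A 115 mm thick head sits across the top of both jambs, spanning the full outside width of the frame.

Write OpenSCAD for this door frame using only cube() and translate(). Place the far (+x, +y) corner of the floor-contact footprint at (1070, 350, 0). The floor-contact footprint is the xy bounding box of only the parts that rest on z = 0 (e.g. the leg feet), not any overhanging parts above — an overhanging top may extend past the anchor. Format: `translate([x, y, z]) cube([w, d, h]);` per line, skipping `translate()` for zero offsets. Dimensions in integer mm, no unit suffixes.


translate([208, 227, 0]) cube([66, 123, 1968]);
translate([1004, 227, 0]) cube([66, 123, 1968]);
translate([208, 227, 1968]) cube([862, 123, 115]);


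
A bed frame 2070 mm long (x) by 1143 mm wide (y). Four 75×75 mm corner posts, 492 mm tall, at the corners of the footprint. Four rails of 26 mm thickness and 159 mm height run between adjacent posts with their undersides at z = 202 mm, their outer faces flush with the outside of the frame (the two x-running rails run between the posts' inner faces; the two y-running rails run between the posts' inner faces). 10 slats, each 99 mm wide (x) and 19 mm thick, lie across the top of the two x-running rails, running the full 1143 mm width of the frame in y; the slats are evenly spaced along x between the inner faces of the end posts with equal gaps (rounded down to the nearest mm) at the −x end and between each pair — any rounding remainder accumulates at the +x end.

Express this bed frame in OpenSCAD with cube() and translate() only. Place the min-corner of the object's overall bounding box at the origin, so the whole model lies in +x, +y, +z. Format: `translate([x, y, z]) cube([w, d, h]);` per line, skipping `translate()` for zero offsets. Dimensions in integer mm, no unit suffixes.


// slat z = rail_z + rail_h = 202 + 159 = 361
// slat gap = ⌊(1920 − 10·99) / 11⌋ = 84
cube([75, 75, 492]);
translate([0, 1068, 0]) cube([75, 75, 492]);
translate([1995, 0, 0]) cube([75, 75, 492]);
translate([1995, 1068, 0]) cube([75, 75, 492]);
translate([75, 0, 202]) cube([1920, 26, 159]);
translate([75, 1117, 202]) cube([1920, 26, 159]);
translate([0, 75, 202]) cube([26, 993, 159]);
translate([2044, 75, 202]) cube([26, 993, 159]);
translate([159, 0, 361]) cube([99, 1143, 19]);
translate([342, 0, 361]) cube([99, 1143, 19]);
translate([525, 0, 361]) cube([99, 1143, 19]);
translate([708, 0, 361]) cube([99, 1143, 19]);
translate([891, 0, 361]) cube([99, 1143, 19]);
translate([1074, 0, 361]) cube([99, 1143, 19]);
translate([1257, 0, 361]) cube([99, 1143, 19]);
translate([1440, 0, 361]) cube([99, 1143, 19]);
translate([1623, 0, 361]) cube([99, 1143, 19]);
translate([1806, 0, 361]) cube([99, 1143, 19]);


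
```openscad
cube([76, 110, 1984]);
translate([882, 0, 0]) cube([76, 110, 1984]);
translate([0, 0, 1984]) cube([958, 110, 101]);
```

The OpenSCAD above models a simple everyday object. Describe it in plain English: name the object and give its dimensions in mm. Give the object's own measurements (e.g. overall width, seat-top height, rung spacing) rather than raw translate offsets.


A door frame. The clear opening is 806 mm wide and 1984 mm high. Two 76 mm wide jambs, 110 mm deep, stand either side of the opening from the floor to the top of the opening. A 101 mm thick head sits across the top of both jambs, spanning the full outside width of the frame.


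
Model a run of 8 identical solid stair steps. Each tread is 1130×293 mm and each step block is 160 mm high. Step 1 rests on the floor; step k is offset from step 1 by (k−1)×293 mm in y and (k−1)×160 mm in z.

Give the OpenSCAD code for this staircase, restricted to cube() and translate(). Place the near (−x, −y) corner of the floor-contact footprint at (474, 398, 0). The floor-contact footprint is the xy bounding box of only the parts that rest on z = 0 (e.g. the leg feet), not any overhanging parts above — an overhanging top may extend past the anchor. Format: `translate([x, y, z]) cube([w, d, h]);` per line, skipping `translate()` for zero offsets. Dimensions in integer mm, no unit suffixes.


translate([474, 398, 0]) cube([1130, 293, 160]);
translate([474, 691, 160]) cube([1130, 293, 160]);
translate([474, 984, 320]) cube([1130, 293, 160]);
translate([474, 1277, 480]) cube([1130, 293, 160]);
translate([474, 1570, 640]) cube([1130, 293, 160]);
translate([474, 1863, 800]) cube([1130, 293, 160]);
translate([474, 2156, 960]) cube([1130, 293, 160]);
translate([474, 2449, 1120]) cube([1130, 293, 160]);
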